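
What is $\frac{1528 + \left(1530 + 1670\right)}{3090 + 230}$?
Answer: $\frac{591}{415} \approx 1.4241$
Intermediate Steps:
$\frac{1528 + \left(1530 + 1670\right)}{3090 + 230} = \frac{1528 + 3200}{3320} = 4728 \cdot \frac{1}{3320} = \frac{591}{415}$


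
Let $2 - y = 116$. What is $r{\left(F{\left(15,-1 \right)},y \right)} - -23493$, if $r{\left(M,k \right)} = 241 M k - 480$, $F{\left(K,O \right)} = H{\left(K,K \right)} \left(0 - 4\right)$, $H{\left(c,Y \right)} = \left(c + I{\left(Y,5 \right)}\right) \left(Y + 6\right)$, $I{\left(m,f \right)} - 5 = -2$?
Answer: $41563701$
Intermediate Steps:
$y = -114$ ($y = 2 - 116 = -114$)
$I{\left(m,f \right)} = 3$ ($I{\left(m,f \right)} = 5 - 2 = 3$)
$H{\left(c,Y \right)} = \left(3 + c\right) \left(6 + Y\right)$ ($H{\left(c,Y \right)} = \left(c + 3\right) \left(Y + 6\right) = \left(3 + c\right) \left(6 + Y\right)$)
$F{\left(K,O \right)} = -72 - 36 K - 4 K^{2}$ ($F{\left(K,O \right)} = \left(18 + 3 K + 6 K + K K\right) \left(0 - 4\right) = \left(18 + 3 K + 6 K + K^{2}\right) \left(-4\right) = \left(18 + K^{2} + 9 K\right) \left(-4\right) = -72 - 36 K - 4 K^{2}$)
$r{\left(M,k \right)} = -480 + 241 M k$ ($r{\left(M,k \right)} = 241 M k - 480 = -480 + 241 M k$)
$r{\left(F{\left(15,-1 \right)},y \right)} - -23493 = \left(-480 + 241 \left(-72 - 540 - 4 \cdot 15^{2}\right) \left(-114\right)\right) - -23493 = \left(-480 + 241 \left(-72 - 540 - 900\right) \left(-114\right)\right) + 23493 = \left(-480 + 241 \left(-1512\right) \left(-114\right)\right) + 23493 = \left(-480 + 41540688\right) + 23493 = 41540208 + 23493 = 41563701$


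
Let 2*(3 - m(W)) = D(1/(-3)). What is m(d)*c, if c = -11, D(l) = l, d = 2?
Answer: -209/6 ≈ -34.833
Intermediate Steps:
m(W) = 19/6 (m(W) = 3 - ½/(-3) = 3 - ½*(-⅓) = 3 + ⅙ = 19/6)
m(d)*c = (19/6)*(-11) = -209/6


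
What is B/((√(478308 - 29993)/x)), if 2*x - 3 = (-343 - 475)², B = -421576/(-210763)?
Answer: 141043942076*√448315/94488214345 ≈ 999.47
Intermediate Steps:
B = 421576/210763 (B = -421576*(-1/210763) = 421576/210763 ≈ 2.0002)
x = 669127/2 (x = 3/2 + (-343 - 475)²/2 = 3/2 + (½)*(-818)² = 3/2 + (½)*669124 = 3/2 + 334562 = 669127/2 ≈ 3.3456e+5)
B/((√(478308 - 29993)/x)) = 421576/(210763*((√(478308 - 29993)/(669127/2)))) = 421576/(210763*((√448315*(2/669127)))) = 421576/(210763*((2*√448315/669127))) = 421576*(669127*√448315/896630)/210763 = 141043942076*√448315/94488214345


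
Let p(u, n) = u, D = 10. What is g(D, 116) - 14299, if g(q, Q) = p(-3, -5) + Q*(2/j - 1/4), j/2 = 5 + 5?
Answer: -71597/5 ≈ -14319.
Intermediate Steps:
j = 20 (j = 2*(5 + 5) = 2*10 = 20)
g(q, Q) = -3 - 3*Q/20 (g(q, Q) = -3 + Q*(2/20 - 1/4) = -3 + Q*(2*(1/20) - 1*¼) = -3 + Q*(⅒ - ¼) = -3 + Q*(-3/20) = -3 - 3*Q/20)
g(D, 116) - 14299 = (-3 - 3/20*116) - 14299 = (-3 - 87/5) - 14299 = -102/5 - 14299 = -71597/5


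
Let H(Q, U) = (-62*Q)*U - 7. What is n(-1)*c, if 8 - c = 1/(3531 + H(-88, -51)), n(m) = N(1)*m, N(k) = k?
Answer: -2197857/274732 ≈ -8.0000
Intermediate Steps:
H(Q, U) = -7 - 62*Q*U (H(Q, U) = -62*Q*U - 7 = -7 - 62*Q*U)
n(m) = m (n(m) = 1*m = m)
c = 2197857/274732 (c = 8 - 1/(3531 + (-7 - 62*(-88)*(-51))) = 8 - 1/(3531 + (-7 - 278256)) = 8 - 1/(3531 - 278263) = 8 - 1/(-274732) = 8 - 1*(-1/274732) = 8 + 1/274732 = 2197857/274732 ≈ 8.0000)
n(-1)*c = -1*2197857/274732 = -2197857/274732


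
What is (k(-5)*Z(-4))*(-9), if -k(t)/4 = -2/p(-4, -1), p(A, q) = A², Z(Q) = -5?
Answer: 45/2 ≈ 22.500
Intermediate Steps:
k(t) = ½ (k(t) = -(-8)/((-4)²) = -(-8)/16 = -4*(-⅛) = ½)
(k(-5)*Z(-4))*(-9) = ((½)*(-5))*(-9) = -5/2*(-9) = 45/2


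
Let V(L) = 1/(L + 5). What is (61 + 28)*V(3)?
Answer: 89/8 ≈ 11.125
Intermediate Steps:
V(L) = 1/(5 + L)
(61 + 28)*V(3) = (61 + 28)/(5 + 3) = 89/8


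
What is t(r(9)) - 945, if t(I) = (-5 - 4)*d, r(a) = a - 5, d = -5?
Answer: -900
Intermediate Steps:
r(a) = -5 + a
t(I) = 45 (t(I) = (-5 - 4)*(-5) = -9*(-5) = 45)
t(r(9)) - 945 = 45 - 945 = -900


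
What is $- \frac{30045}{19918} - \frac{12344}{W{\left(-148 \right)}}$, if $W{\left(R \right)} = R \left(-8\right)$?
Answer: $- \frac{17590067}{1473932} \approx -11.934$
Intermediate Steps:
$W{\left(R \right)} = - 8 R$
$- \frac{30045}{19918} - \frac{12344}{W{\left(-148 \right)}} = - \frac{30045}{19918} - \frac{12344}{\left(-8\right) \left(-148\right)} = \left(-30045\right) \frac{1}{19918} - \frac{12344}{1184} = - \frac{30045}{19918} - \frac{1543}{148} = - \frac{17590067}{1473932}$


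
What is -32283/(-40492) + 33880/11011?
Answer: 2039359/526396 ≈ 3.8742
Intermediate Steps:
-32283/(-40492) + 33880/11011 = -32283*(-1/40492) + 33880*(1/11011) = 32283/40492 + 40/13 = 2039359/526396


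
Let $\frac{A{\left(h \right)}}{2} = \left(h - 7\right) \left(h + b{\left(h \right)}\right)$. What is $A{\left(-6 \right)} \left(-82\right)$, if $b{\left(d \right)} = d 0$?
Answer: $-12792$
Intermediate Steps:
$b{\left(d \right)} = 0$
$A{\left(h \right)} = 2 h \left(-7 + h\right)$ ($A{\left(h \right)} = 2 \left(h - 7\right) \left(h + 0\right) = 2 \left(-7 + h\right) h = 2 h \left(-7 + h\right)$)
$A{\left(-6 \right)} \left(-82\right) = 2 \left(-6\right) \left(-7 - 6\right) \left(-82\right) = 2 \left(-6\right) \left(-13\right) \left(-82\right) = 156 \left(-82\right) = -12792$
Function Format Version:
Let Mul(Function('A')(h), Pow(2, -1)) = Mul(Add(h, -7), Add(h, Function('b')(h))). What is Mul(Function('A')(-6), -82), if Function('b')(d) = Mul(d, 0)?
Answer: -12792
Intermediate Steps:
Function('b')(d) = 0
Function('A')(h) = Mul(2, h, Add(-7, h)) (Function('A')(h) = Mul(2, Mul(Add(h, -7), Add(h, 0))) = Mul(2, Mul(Add(-7, h), h)) = Mul(2, Mul(h, Add(-7, h))) = Mul(2, h, Add(-7, h)))
Mul(Function('A')(-6), -82) = Mul(Mul(2, -6, Add(-7, -6)), -82) = Mul(Mul(2, -6, -13), -82) = Mul(156, -82) = -12792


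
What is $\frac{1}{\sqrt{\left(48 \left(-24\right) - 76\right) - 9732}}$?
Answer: $- \frac{i \sqrt{685}}{2740} \approx - 0.009552 i$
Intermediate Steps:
$\frac{1}{\sqrt{\left(48 \left(-24\right) - 76\right) - 9732}} = \frac{1}{\sqrt{\left(-1152 - 76\right) - 9732}} = \frac{1}{\sqrt{-1228 - 9732}} = \frac{1}{\sqrt{-10960}} = \frac{1}{4 i \sqrt{685}} = - \frac{i \sqrt{685}}{2740}$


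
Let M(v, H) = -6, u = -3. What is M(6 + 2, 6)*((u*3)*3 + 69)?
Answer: -252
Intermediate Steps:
M(6 + 2, 6)*((u*3)*3 + 69) = -6*(-3*3*3 + 69) = -6*(-9*3 + 69) = -6*(-27 + 69) = -6*42 = -252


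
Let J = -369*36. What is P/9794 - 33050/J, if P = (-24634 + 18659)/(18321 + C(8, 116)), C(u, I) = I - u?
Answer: 248551456975/99903221991 ≈ 2.4879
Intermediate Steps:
J = -13284
P = -5975/18429 (P = (-24634 + 18659)/(18321 + (116 - 1*8)) = -5975/(18321 + (116 - 8)) = -5975/(18321 + 108) = -5975/18429 ≈ -0.32422)
P/9794 - 33050/J = -5975/18429/9794 - 33050/(-13284) = -5975/18429*1/9794 - 33050*(-1/13284) = -5975/180493626 + 16525/6642 = 248551456975/99903221991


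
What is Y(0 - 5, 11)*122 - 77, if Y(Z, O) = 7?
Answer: 777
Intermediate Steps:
Y(0 - 5, 11)*122 - 77 = 7*122 - 77 = 854 - 77 = 777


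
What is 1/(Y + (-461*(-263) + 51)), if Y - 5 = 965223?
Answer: 1/1086522 ≈ 9.2037e-7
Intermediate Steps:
Y = 965228 (Y = 5 + 965223 = 965228)
1/(Y + (-461*(-263) + 51)) = 1/(965228 + (-461*(-263) + 51)) = 1/(965228 + (121243 + 51)) = 1/(965228 + 121294) = 1/1086522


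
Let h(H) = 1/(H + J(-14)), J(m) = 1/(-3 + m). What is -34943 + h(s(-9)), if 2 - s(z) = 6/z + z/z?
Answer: -2865275/82 ≈ -34942.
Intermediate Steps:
s(z) = 1 - 6/z (s(z) = 2 - (6/z + z/z) = 2 - (6/z + 1) = 2 - (1 + 6/z) = 2 + (-1 - 6/z) = 1 - 6/z)
h(H) = 1/(-1/17 + H) (h(H) = 1/(H + 1/(-3 - 14)) = 1/(H + 1/(-17)) = 1/(H - 1/17) = 1/(-1/17 + H))
-34943 + h(s(-9)) = -34943 + 17/(-1 + 17*((-6 - 9)/(-9))) = -34943 + 17/(-1 + 17*(-⅑*(-15))) = -34943 + 17/(-1 + 17*(5/3)) = -34943 + 17/(-1 + 85/3) = -34943 + 17/(82/3) = -34943 + 17*(3/82) = -34943 + 51/82 = -2865275/82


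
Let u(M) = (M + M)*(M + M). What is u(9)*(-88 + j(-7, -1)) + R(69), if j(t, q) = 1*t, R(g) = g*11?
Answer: -30021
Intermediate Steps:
R(g) = 11*g
u(M) = 4*M² (u(M) = (2*M)*(2*M) = 4*M²)
j(t, q) = t
u(9)*(-88 + j(-7, -1)) + R(69) = (4*9²)*(-88 - 7) + 11*69 = (4*81)*(-95) + 759 = 324*(-95) + 759 = -30780 + 759 = -30021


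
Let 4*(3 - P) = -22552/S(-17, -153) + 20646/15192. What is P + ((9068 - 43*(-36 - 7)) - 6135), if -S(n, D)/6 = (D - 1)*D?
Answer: 570891179987/119317968 ≈ 4784.6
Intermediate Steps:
S(n, D) = -6*D*(-1 + D) (S(n, D) = -6*(D - 1)*D = -6*(-1 + D)*D = -6*D*(-1 + D))
P = 312657011/119317968 (P = 3 - (-22552*(-1/(918*(1 - 1*(-153)))) + 20646/15192)/4 = 3 - (-22552*(-1/(918*(1 + 153))) + 20646*(1/15192))/4 = 3 - (-22552/(6*(-153)*154) + 1147/844)/4 = 3 - (-22552/(-141372) + 1147/844)/4 = 3 - (-22552*(-1/141372) + 1147/844)/4 = 3 - (5638/35343 + 1147/844)/4 = 3 - ¼*45296893/29829492 = 3 - 45296893/119317968 = 312657011/119317968 ≈ 2.6204)
P + ((9068 - 43*(-36 - 7)) - 6135) = 312657011/119317968 + ((9068 - 43*(-36 - 7)) - 6135) = 312657011/119317968 + ((9068 - 43*(-43)) - 6135) = 312657011/119317968 + ((9068 + 1849) - 6135) = 312657011/119317968 + (10917 - 6135) = 312657011/119317968 + 4782 = 570891179987/119317968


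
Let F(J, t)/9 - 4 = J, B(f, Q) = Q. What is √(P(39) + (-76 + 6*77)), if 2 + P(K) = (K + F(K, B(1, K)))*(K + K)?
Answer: 2*√8403 ≈ 183.34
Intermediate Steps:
F(J, t) = 36 + 9*J
P(K) = -2 + 2*K*(36 + 10*K) (P(K) = -2 + (K + (36 + 9*K))*(K + K) = -2 + (36 + 10*K)*(2*K) = -2 + 2*K*(36 + 10*K))
√(P(39) + (-76 + 6*77)) = √((-2 + 20*39² + 72*39) + (-76 + 6*77)) = √((-2 + 20*1521 + 2808) + (-76 + 462)) = √((-2 + 30420 + 2808) + 386) = √(33226 + 386) = √33612 = 2*√8403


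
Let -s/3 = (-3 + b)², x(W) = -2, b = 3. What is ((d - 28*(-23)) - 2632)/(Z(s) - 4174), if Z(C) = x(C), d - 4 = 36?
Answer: 487/1044 ≈ 0.46648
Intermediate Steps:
d = 40 (d = 4 + 36 = 40)
s = 0 (s = -3*(-3 + 3)² = -3*0² = -3*0 = 0)
Z(C) = -2
((d - 28*(-23)) - 2632)/(Z(s) - 4174) = ((40 - 28*(-23)) - 2632)/(-2 - 4174) = ((40 + 644) - 2632)/(-4176) = (684 - 2632)*(-1/4176) = -1948*(-1/4176) = 487/1044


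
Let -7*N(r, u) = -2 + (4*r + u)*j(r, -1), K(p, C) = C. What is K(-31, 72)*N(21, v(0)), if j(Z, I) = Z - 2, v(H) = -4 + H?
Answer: -109296/7 ≈ -15614.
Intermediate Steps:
j(Z, I) = -2 + Z
N(r, u) = 2/7 - (-2 + r)*(u + 4*r)/7 (N(r, u) = -(-2 + (4*r + u)*(-2 + r))/7 = -(-2 + (u + 4*r)*(-2 + r))/7 = -(-2 + (-2 + r)*(u + 4*r))/7 = 2/7 - (-2 + r)*(u + 4*r)/7)
K(-31, 72)*N(21, v(0)) = 72*(2/7 - 4/7*21*(-2 + 21) - (-4 + 0)*(-2 + 21)/7) = 72*(2/7 - 4/7*21*19 - ⅐*(-4)*19) = 72*(2/7 - 228 + 76/7) = 72*(-1518/7) = -109296/7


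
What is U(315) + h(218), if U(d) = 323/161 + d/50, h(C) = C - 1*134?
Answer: 148613/1610 ≈ 92.306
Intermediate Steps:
h(C) = -134 + C (h(C) = C - 134 = -134 + C)
U(d) = 323/161 + d/50 (U(d) = 323*(1/161) + d*(1/50) = 323/161 + d/50)
U(315) + h(218) = (323/161 + (1/50)*315) + (-134 + 218) = (323/161 + 63/10) + 84 = 13373/1610 + 84 = 148613/1610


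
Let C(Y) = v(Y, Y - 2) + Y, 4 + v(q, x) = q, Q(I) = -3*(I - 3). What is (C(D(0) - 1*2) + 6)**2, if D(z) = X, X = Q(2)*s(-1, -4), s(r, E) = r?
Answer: 64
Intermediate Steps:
Q(I) = 9 - 3*I (Q(I) = -3*(-3 + I) = 9 - 3*I)
v(q, x) = -4 + q
X = -3 (X = (9 - 3*2)*(-1) = (9 - 6)*(-1) = 3*(-1) = -3)
D(z) = -3
C(Y) = -4 + 2*Y (C(Y) = (-4 + Y) + Y = -4 + 2*Y)
(C(D(0) - 1*2) + 6)**2 = ((-4 + 2*(-3 - 1*2)) + 6)**2 = ((-4 + 2*(-3 - 2)) + 6)**2 = ((-4 + 2*(-5)) + 6)**2 = ((-4 - 10) + 6)**2 = (-14 + 6)**2 = (-8)**2 = 64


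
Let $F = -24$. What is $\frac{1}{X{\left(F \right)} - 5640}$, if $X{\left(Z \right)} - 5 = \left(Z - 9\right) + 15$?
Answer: $- \frac{1}{5653} \approx -0.0001769$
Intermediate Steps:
$X{\left(Z \right)} = 11 + Z$ ($X{\left(Z \right)} = 5 + \left(\left(Z - 9\right) + 15\right) = 5 + \left(\left(-9 + Z\right) + 15\right) = 5 + \left(6 + Z\right) = 11 + Z$)
$\frac{1}{X{\left(F \right)} - 5640} = \frac{1}{\left(11 - 24\right) - 5640} = \frac{1}{-13 - 5640} = \frac{1}{-5653} = - \frac{1}{5653}$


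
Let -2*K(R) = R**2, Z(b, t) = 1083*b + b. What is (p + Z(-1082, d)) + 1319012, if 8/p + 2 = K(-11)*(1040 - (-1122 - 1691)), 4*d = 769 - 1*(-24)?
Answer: 68125492892/466217 ≈ 1.4612e+5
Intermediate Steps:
d = 793/4 (d = (769 - 1*(-24))/4 = (769 + 24)/4 = (1/4)*793 = 793/4 ≈ 198.25)
Z(b, t) = 1084*b
K(R) = -R**2/2
p = -16/466217 (p = 8/(-2 + (-1/2*(-11)**2)*(1040 - (-1122 - 1691))) = 8/(-2 + (-1/2*121)*(1040 - 1*(-2813))) = 8/(-2 - 121*(1040 + 2813)/2) = 8/(-2 - 121/2*3853) = 8/(-2 - 466213/2) = 8/(-466217/2) = 8*(-2/466217) = -16/466217 ≈ -3.4319e-5)
(p + Z(-1082, d)) + 1319012 = (-16/466217 + 1084*(-1082)) + 1319012 = (-16/466217 - 1172888) + 1319012 = -546820324712/466217 + 1319012 = 68125492892/466217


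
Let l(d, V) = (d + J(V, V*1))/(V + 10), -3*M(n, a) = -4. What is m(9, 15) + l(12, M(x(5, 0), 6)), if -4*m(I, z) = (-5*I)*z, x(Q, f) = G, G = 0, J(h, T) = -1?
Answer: 11541/68 ≈ 169.72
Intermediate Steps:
x(Q, f) = 0
M(n, a) = 4/3 (M(n, a) = -1/3*(-4) = 4/3)
l(d, V) = (-1 + d)/(10 + V) (l(d, V) = (d - 1)/(V + 10) = (-1 + d)/(10 + V))
m(I, z) = 5*I*z/4 (m(I, z) = -(-5*I)*z/4 = -(-5)*I*z/4 = 5*I*z/4)
m(9, 15) + l(12, M(x(5, 0), 6)) = (5/4)*9*15 + (-1 + 12)/(10 + 4/3) = 675/4 + 11/(34/3) = 675/4 + (3/34)*11 = 675/4 + 33/34 = 11541/68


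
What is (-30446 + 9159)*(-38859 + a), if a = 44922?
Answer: -129063081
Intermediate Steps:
(-30446 + 9159)*(-38859 + a) = (-30446 + 9159)*(-38859 + 44922) = -21287*6063 = -129063081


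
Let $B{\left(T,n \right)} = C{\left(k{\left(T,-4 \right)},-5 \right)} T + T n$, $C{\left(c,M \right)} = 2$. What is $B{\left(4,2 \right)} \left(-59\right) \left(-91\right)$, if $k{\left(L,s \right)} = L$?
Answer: $85904$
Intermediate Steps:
$B{\left(T,n \right)} = 2 T + T n$
$B{\left(4,2 \right)} \left(-59\right) \left(-91\right) = 4 \left(2 + 2\right) \left(-59\right) \left(-91\right) = 4 \cdot 4 \left(-59\right) \left(-91\right) = 16 \left(-59\right) \left(-91\right) = \left(-944\right) \left(-91\right) = 85904$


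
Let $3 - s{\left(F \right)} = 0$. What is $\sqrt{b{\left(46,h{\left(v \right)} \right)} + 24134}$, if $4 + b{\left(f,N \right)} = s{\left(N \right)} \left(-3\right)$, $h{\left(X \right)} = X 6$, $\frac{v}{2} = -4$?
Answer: $\sqrt{24121} \approx 155.31$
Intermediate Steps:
$v = -8$ ($v = 2 \left(-4\right) = -8$)
$s{\left(F \right)} = 3$ ($s{\left(F \right)} = 3 - 0 = 3 + 0 = 3$)
$h{\left(X \right)} = 6 X$
$b{\left(f,N \right)} = -13$ ($b{\left(f,N \right)} = -4 + 3 \left(-3\right) = -4 - 9 = -13$)
$\sqrt{b{\left(46,h{\left(v \right)} \right)} + 24134} = \sqrt{-13 + 24134} = \sqrt{24121}$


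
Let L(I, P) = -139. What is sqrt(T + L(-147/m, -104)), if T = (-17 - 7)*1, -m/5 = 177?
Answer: I*sqrt(163) ≈ 12.767*I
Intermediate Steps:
m = -885 (m = -5*177 = -885)
T = -24 (T = -24*1 = -24)
sqrt(T + L(-147/m, -104)) = sqrt(-24 - 139) = sqrt(-163) = I*sqrt(163)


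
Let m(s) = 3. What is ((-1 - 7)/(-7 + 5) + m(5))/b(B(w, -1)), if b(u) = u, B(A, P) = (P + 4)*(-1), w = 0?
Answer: -7/3 ≈ -2.3333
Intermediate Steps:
B(A, P) = -4 - P (B(A, P) = (4 + P)*(-1) = -4 - P)
((-1 - 7)/(-7 + 5) + m(5))/b(B(w, -1)) = ((-1 - 7)/(-7 + 5) + 3)/(-4 - 1*(-1)) = (-8/(-2) + 3)/(-4 + 1) = (-8*(-1/2) + 3)/(-3) = (4 + 3)*(-1/3) = 7*(-1/3) = -7/3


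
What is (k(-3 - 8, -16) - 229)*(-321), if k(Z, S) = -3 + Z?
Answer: 78003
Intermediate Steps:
(k(-3 - 8, -16) - 229)*(-321) = ((-3 + (-3 - 8)) - 229)*(-321) = ((-3 - 11) - 229)*(-321) = (-14 - 229)*(-321) = -243*(-321) = 78003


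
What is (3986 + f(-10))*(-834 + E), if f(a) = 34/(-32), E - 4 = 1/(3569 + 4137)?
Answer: -407801225061/123296 ≈ -3.3075e+6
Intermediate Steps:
E = 30825/7706 (E = 4 + 1/(3569 + 4137) = 4 + 1/7706 = 30825/7706 ≈ 4.0001)
f(a) = -17/16 (f(a) = 34*(-1/32) = -17/16)
(3986 + f(-10))*(-834 + E) = (3986 - 17/16)*(-834 + 30825/7706) = (63759/16)*(-6395979/7706) = -407801225061/123296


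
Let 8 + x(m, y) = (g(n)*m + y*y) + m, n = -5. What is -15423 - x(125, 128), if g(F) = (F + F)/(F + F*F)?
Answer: -63723/2 ≈ -31862.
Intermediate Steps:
g(F) = 2*F/(F + F**2) (g(F) = (2*F)/(F + F**2) = 2*F/(F + F**2))
x(m, y) = -8 + y**2 + m/2 (x(m, y) = -8 + (((2/(1 - 5))*m + y*y) + m) = -8 + (((2/(-4))*m + y**2) + m) = -8 + (((2*(-1/4))*m + y**2) + m) = -8 + ((-m/2 + y**2) + m) = -8 + ((y**2 - m/2) + m) = -8 + (y**2 + m/2) = -8 + y**2 + m/2)
-15423 - x(125, 128) = -15423 - (-8 + 128**2 + (1/2)*125) = -15423 - (-8 + 16384 + 125/2) = -15423 - 1*32877/2 = -15423 - 32877/2 = -63723/2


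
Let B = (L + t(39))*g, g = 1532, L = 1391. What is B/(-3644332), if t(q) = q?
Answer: -547690/911083 ≈ -0.60114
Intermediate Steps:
B = 2190760 (B = (1391 + 39)*1532 = 1430*1532 = 2190760)
B/(-3644332) = 2190760/(-3644332) = 2190760*(-1/3644332) = -547690/911083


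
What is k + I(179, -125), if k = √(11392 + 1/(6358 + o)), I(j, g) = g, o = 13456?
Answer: -125 + 3*√496937517494/19814 ≈ -18.267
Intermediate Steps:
k = 3*√496937517494/19814 (k = √(11392 + 1/(6358 + 13456)) = √(11392 + 1/19814) = √(225721089/19814) = 3*√496937517494/19814 ≈ 106.73)
k + I(179, -125) = 3*√496937517494/19814 - 125 = -125 + 3*√496937517494/19814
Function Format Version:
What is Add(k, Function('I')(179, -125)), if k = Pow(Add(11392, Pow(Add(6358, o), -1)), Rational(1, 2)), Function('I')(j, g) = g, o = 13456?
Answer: Add(-125, Mul(Rational(3, 19814), Pow(496937517494, Rational(1, 2)))) ≈ -18.267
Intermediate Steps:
k = Mul(Rational(3, 19814), Pow(496937517494, Rational(1, 2))) (k = Pow(Add(11392, Pow(Add(6358, 13456), -1)), Rational(1, 2)) = Pow(Add(11392, Pow(19814, -1)), Rational(1, 2)) = Pow(Add(11392, Rational(1, 19814)), Rational(1, 2)) = Pow(Rational(225721089, 19814), Rational(1, 2)) = Mul(Rational(3, 19814), Pow(496937517494, Rational(1, 2))) ≈ 106.73)
Add(k, Function('I')(179, -125)) = Add(Mul(Rational(3, 19814), Pow(496937517494, Rational(1, 2))), -125) = Add(-125, Mul(Rational(3, 19814), Pow(496937517494, Rational(1, 2))))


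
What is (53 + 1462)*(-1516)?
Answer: -2296740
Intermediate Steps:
(53 + 1462)*(-1516) = 1515*(-1516) = -2296740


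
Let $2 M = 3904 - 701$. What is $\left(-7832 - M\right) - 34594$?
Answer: $- \frac{88055}{2} \approx -44028.0$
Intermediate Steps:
$M = \frac{3203}{2}$ ($M = \frac{3904 - 701}{2} = \frac{1}{2} \cdot 3203 = \frac{3203}{2} \approx 1601.5$)
$\left(-7832 - M\right) - 34594 = \left(-7832 - \frac{3203}{2}\right) - 34594 = - \frac{18867}{2} - 34594 = - \frac{88055}{2}$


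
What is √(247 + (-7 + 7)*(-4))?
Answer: √247 ≈ 15.716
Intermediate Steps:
√(247 + (-7 + 7)*(-4)) = √(247 + 0*(-4)) = √(247 + 0) = √247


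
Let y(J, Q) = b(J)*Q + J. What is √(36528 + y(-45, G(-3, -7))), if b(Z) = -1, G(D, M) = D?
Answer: 3*√4054 ≈ 191.01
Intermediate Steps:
y(J, Q) = J - Q (y(J, Q) = -Q + J = J - Q)
√(36528 + y(-45, G(-3, -7))) = √(36528 + (-45 - 1*(-3))) = √(36528 + (-45 + 3)) = √(36528 - 42) = √36486 = 3*√4054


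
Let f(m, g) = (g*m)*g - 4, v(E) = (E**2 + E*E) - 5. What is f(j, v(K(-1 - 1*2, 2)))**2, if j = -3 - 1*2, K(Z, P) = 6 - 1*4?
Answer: 2401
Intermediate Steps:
K(Z, P) = 2 (K(Z, P) = 6 - 4 = 2)
j = -5 (j = -3 - 2 = -5)
v(E) = -5 + 2*E**2 (v(E) = (E**2 + E**2) - 5 = 2*E**2 - 5 = -5 + 2*E**2)
f(m, g) = -4 + m*g**2 (f(m, g) = m*g**2 - 4 = -4 + m*g**2)
f(j, v(K(-1 - 1*2, 2)))**2 = (-4 - 5*(-5 + 2*2**2)**2)**2 = (-4 - 5*(-5 + 2*4)**2)**2 = (-4 - 5*(-5 + 8)**2)**2 = (-4 - 5*3**2)**2 = (-4 - 5*9)**2 = (-4 - 45)**2 = (-49)**2 = 2401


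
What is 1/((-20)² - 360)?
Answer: 1/40 ≈ 0.025000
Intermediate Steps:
1/((-20)² - 360) = 1/(400 - 360) = 1/40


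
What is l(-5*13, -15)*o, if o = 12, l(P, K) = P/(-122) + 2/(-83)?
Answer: 30906/5063 ≈ 6.1043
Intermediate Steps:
l(P, K) = -2/83 - P/122 (l(P, K) = P*(-1/122) + 2*(-1/83) = -P/122 - 2/83 = -2/83 - P/122)
l(-5*13, -15)*o = (-2/83 - (-5)*13/122)*12 = (-2/83 - 1/122*(-65))*12 = (-2/83 + 65/122)*12 = (5151/10126)*12 = 30906/5063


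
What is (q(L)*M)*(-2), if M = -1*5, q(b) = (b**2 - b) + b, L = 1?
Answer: 10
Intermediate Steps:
q(b) = b**2
M = -5
(q(L)*M)*(-2) = (1**2*(-5))*(-2) = (1*(-5))*(-2) = -5*(-2) = 10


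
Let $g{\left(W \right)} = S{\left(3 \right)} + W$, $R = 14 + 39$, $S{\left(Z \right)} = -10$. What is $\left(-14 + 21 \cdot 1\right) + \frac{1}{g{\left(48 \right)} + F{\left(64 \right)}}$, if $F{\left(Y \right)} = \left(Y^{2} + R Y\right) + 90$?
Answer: $\frac{53313}{7616} \approx 7.0001$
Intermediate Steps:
$R = 53$
$g{\left(W \right)} = -10 + W$
$F{\left(Y \right)} = 90 + Y^{2} + 53 Y$ ($F{\left(Y \right)} = \left(Y^{2} + 53 Y\right) + 90 = 90 + Y^{2} + 53 Y$)
$\left(-14 + 21 \cdot 1\right) + \frac{1}{g{\left(48 \right)} + F{\left(64 \right)}} = \left(-14 + 21 \cdot 1\right) + \frac{1}{\left(-10 + 48\right) + \left(90 + 64^{2} + 53 \cdot 64\right)} = \left(-14 + 21\right) + \frac{1}{38 + \left(90 + 4096 + 3392\right)} = 7 + \frac{1}{38 + 7578} = 7 + \frac{1}{7616} = \frac{53313}{7616}$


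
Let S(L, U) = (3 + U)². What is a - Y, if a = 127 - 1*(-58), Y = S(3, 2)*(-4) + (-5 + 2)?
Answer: 288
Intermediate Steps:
Y = -103 (Y = (3 + 2)²*(-4) + (-5 + 2) = 5²*(-4) - 3 = 25*(-4) - 3 = -100 - 3 = -103)
a = 185 (a = 127 + 58 = 185)
a - Y = 185 - 1*(-103) = 185 + 103 = 288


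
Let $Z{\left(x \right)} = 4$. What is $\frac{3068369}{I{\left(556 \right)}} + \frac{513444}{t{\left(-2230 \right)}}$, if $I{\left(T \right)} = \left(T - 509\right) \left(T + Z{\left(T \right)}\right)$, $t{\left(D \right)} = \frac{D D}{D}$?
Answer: $- \frac{667138321}{5869360} \approx -113.66$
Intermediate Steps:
$t{\left(D \right)} = D$ ($t{\left(D \right)} = \frac{D^{2}}{D} = D$)
$I{\left(T \right)} = \left(-509 + T\right) \left(4 + T\right)$ ($I{\left(T \right)} = \left(T - 509\right) \left(T + 4\right) = \left(-509 + T\right) \left(4 + T\right)$)
$\frac{3068369}{I{\left(556 \right)}} + \frac{513444}{t{\left(-2230 \right)}} = \frac{3068369}{-2036 + 556^{2} - 280780} + \frac{513444}{-2230} = \frac{3068369}{-2036 + 309136 - 280780} + 513444 \left(- \frac{1}{2230}\right) = \frac{3068369}{26320} - \frac{256722}{1115} = - \frac{667138321}{5869360}$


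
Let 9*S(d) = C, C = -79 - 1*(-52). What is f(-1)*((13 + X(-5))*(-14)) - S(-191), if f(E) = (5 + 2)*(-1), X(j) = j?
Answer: 787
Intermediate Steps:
C = -27 (C = -79 + 52 = -27)
S(d) = -3 (S(d) = (⅑)*(-27) = -3)
f(E) = -7 (f(E) = 7*(-1) = -7)
f(-1)*((13 + X(-5))*(-14)) - S(-191) = -7*(13 - 5)*(-14) - 1*(-3) = -56*(-14) + 3 = -7*(-112) + 3 = 784 + 3 = 787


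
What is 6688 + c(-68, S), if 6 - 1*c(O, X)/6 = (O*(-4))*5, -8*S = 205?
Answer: -1436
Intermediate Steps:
S = -205/8 (S = -1/8*205 = -205/8 ≈ -25.625)
c(O, X) = 36 + 120*O (c(O, X) = 36 - 6*O*(-4)*5 = 36 - 6*(-4*O)*5 = 36 - (-120)*O = 36 + 120*O)
6688 + c(-68, S) = 6688 + (36 + 120*(-68)) = 6688 + (36 - 8160) = 6688 - 8124 = -1436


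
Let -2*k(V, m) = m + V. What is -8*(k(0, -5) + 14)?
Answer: -132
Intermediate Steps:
k(V, m) = -V/2 - m/2 (k(V, m) = -(m + V)/2 = -(V + m)/2 = -V/2 - m/2)
-8*(k(0, -5) + 14) = -8*((-½*0 - ½*(-5)) + 14) = -8*((0 + 5/2) + 14) = -8*(5/2 + 14) = -8*33/2 = -132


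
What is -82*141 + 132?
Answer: -11430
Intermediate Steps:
-82*141 + 132 = -11562 + 132 = -11430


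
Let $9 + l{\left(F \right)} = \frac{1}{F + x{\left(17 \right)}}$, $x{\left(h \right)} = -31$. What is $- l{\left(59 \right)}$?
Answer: $\frac{251}{28} \approx 8.9643$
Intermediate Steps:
$l{\left(F \right)} = -9 + \frac{1}{-31 + F}$ ($l{\left(F \right)} = -9 + \frac{1}{F - 31} = -9 + \frac{1}{-31 + F}$)
$- l{\left(59 \right)} = - \frac{280 - 531}{-31 + 59} = - \frac{280 - 531}{28} = - \frac{-251}{28} = \left(-1\right) \left(- \frac{251}{28}\right) = \frac{251}{28}$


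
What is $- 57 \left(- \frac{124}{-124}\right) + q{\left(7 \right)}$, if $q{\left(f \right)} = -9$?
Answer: $-66$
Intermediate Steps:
$- 57 \left(- \frac{124}{-124}\right) + q{\left(7 \right)} = - 57 \left(- \frac{124}{-124}\right) - 9 = - 57 \left(\left(-124\right) \left(- \frac{1}{124}\right)\right) - 9 = \left(-57\right) 1 - 9 = -57 - 9 = -66$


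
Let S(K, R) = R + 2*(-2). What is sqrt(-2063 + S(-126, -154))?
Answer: I*sqrt(2221) ≈ 47.128*I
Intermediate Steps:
S(K, R) = -4 + R (S(K, R) = R - 4 = -4 + R)
sqrt(-2063 + S(-126, -154)) = sqrt(-2063 + (-4 - 154)) = sqrt(-2063 - 158) = sqrt(-2221) = I*sqrt(2221)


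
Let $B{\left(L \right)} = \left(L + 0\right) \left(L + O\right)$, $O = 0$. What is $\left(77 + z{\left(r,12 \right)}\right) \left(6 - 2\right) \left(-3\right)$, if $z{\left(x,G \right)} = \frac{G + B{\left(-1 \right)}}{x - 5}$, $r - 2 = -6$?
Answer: $- \frac{2720}{3} \approx -906.67$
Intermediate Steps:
$r = -4$ ($r = 2 - 6 = -4$)
$B{\left(L \right)} = L^{2}$ ($B{\left(L \right)} = \left(L + 0\right) \left(L + 0\right) = L L = L^{2}$)
$z{\left(x,G \right)} = \frac{1 + G}{-5 + x}$ ($z{\left(x,G \right)} = \frac{G + \left(-1\right)^{2}}{x - 5} = \frac{G + 1}{-5 + x} = \frac{1 + G}{-5 + x}$)
$\left(77 + z{\left(r,12 \right)}\right) \left(6 - 2\right) \left(-3\right) = \left(77 + \frac{1 + 12}{-5 - 4}\right) \left(6 - 2\right) \left(-3\right) = \left(77 + \frac{1}{-9} \cdot 13\right) 4 \left(-3\right) = \left(77 - \frac{13}{9}\right) \left(-12\right) = \frac{680}{9} \left(-12\right) = - \frac{2720}{3}$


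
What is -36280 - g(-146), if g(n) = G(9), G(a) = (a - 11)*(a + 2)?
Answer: -36258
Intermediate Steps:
G(a) = (-11 + a)*(2 + a)
g(n) = -22 (g(n) = -22 + 9**2 - 9*9 = -22 + 81 - 81 = -22)
-36280 - g(-146) = -36280 - 1*(-22) = -36280 + 22 = -36258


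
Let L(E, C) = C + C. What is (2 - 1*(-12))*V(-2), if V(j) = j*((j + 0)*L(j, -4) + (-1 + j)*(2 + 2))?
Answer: -112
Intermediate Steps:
L(E, C) = 2*C
V(j) = j*(-4 - 4*j) (V(j) = j*((j + 0)*(2*(-4)) + (-1 + j)*(2 + 2)) = j*(j*(-8) + (-1 + j)*4) = j*(-8*j + (-4 + 4*j)) = j*(-4 - 4*j))
(2 - 1*(-12))*V(-2) = (2 - 1*(-12))*(-4*(-2)*(1 - 2)) = (2 + 12)*(-4*(-2)*(-1)) = 14*(-8) = -112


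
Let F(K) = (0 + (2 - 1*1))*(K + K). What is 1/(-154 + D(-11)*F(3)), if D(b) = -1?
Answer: -1/160 ≈ -0.0062500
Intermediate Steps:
F(K) = 2*K (F(K) = (0 + (2 - 1))*(2*K) = (0 + 1)*(2*K) = 1*(2*K) = 2*K)
1/(-154 + D(-11)*F(3)) = 1/(-154 - 2*3) = 1/(-154 - 1*6) = 1/(-154 - 6) = 1/(-160) = -1/160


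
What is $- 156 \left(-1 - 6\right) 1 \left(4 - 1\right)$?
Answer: $3276$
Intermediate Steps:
$- 156 \left(-1 - 6\right) 1 \left(4 - 1\right) = - 156 \left(-7\right) 1 \left(4 - 1\right) = - 156 \left(\left(-7\right) 3\right) = \left(-156\right) \left(-21\right) = 3276$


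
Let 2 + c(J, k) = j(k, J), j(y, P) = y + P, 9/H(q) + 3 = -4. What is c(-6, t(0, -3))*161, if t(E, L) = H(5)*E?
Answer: -1288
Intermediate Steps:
H(q) = -9/7 (H(q) = 9/(-3 - 4) = 9/(-7) = 9*(-1/7) = -9/7)
t(E, L) = -9*E/7
j(y, P) = P + y
c(J, k) = -2 + J + k (c(J, k) = -2 + (J + k) = -2 + J + k)
c(-6, t(0, -3))*161 = (-2 - 6 - 9/7*0)*161 = (-2 - 6 + 0)*161 = -8*161 = -1288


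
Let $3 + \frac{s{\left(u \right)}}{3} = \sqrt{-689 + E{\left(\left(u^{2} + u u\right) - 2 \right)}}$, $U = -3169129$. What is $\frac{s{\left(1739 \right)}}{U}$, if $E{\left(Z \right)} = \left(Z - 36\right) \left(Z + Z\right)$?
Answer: $\frac{9}{3169129} - \frac{3 \sqrt{73161978721231}}{3169129} \approx -8.097$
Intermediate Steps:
$E{\left(Z \right)} = 2 Z \left(-36 + Z\right)$ ($E{\left(Z \right)} = \left(-36 + Z\right) 2 Z = 2 Z \left(-36 + Z\right)$)
$s{\left(u \right)} = -9 + 3 \sqrt{-689 + 2 \left(-38 + 2 u^{2}\right) \left(-2 + 2 u^{2}\right)}$ ($s{\left(u \right)} = -9 + 3 \sqrt{-689 + 2 \left(\left(u^{2} + u u\right) - 2\right) \left(-36 - \left(2 - u^{2} - u u\right)\right)} = -9 + 3 \sqrt{-689 + 2 \left(\left(u^{2} + u^{2}\right) - 2\right) \left(-36 + \left(\left(u^{2} + u^{2}\right) - 2\right)\right)} = -9 + 3 \sqrt{-689 + 2 \left(2 u^{2} - 2\right) \left(-36 + \left(2 u^{2} - 2\right)\right)} = -9 + 3 \sqrt{-689 + 2 \left(-2 + 2 u^{2}\right) \left(-36 + \left(-2 + 2 u^{2}\right)\right)} = -9 + 3 \sqrt{-689 + 2 \left(-2 + 2 u^{2}\right) \left(-38 + 2 u^{2}\right)} = -9 + 3 \sqrt{-689 + 2 \left(-38 + 2 u^{2}\right) \left(-2 + 2 u^{2}\right)}$)
$\frac{s{\left(1739 \right)}}{U} = \frac{-9 + 3 \sqrt{-537 - 160 \cdot 1739^{2} + 8 \cdot 1739^{4}}}{-3169129} = \left(-9 + 3 \sqrt{-537 - 483859360 + 8 \cdot 9145307822641}\right) \left(- \frac{1}{3169129}\right) = \left(-9 + 3 \sqrt{-537 - 483859360 + 73162462581128}\right) \left(- \frac{1}{3169129}\right) = \left(-9 + 3 \sqrt{73161978721231}\right) \left(- \frac{1}{3169129}\right) = \frac{9}{3169129} - \frac{3 \sqrt{73161978721231}}{3169129}$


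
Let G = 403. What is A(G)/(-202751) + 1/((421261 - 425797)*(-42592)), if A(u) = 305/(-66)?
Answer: 893008511/39170948205312 ≈ 2.2798e-5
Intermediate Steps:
A(u) = -305/66 (A(u) = 305*(-1/66) = -305/66)
A(G)/(-202751) + 1/((421261 - 425797)*(-42592)) = -305/66/(-202751) + 1/((421261 - 425797)*(-42592)) = -305/66*(-1/202751) - 1/42592/(-4536) = 305/13381566 - 1/4536*(-1/42592) = 305/13381566 + 1/193197312 = 893008511/39170948205312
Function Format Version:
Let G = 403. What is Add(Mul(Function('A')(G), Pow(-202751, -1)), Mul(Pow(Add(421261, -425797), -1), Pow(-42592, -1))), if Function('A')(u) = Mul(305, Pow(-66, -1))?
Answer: Rational(893008511, 39170948205312) ≈ 2.2798e-5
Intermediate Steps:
Function('A')(u) = Rational(-305, 66) (Function('A')(u) = Mul(305, Rational(-1, 66)) = Rational(-305, 66))
Add(Mul(Function('A')(G), Pow(-202751, -1)), Mul(Pow(Add(421261, -425797), -1), Pow(-42592, -1))) = Add(Mul(Rational(-305, 66), Pow(-202751, -1)), Mul(Pow(Add(421261, -425797), -1), Pow(-42592, -1))) = Add(Mul(Rational(-305, 66), Rational(-1, 202751)), Mul(Pow(-4536, -1), Rational(-1, 42592))) = Add(Rational(305, 13381566), Mul(Rational(-1, 4536), Rational(-1, 42592))) = Add(Rational(305, 13381566), Rational(1, 193197312)) = Rational(893008511, 39170948205312)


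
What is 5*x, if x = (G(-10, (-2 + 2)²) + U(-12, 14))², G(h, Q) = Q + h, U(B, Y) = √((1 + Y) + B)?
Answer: 515 - 100*√3 ≈ 341.79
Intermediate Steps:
U(B, Y) = √(1 + B + Y)
x = (-10 + √3)² (x = (((-2 + 2)² - 10) + √(1 - 12 + 14))² = ((0² - 10) + √3)² = ((0 - 10) + √3)² = (-10 + √3)² ≈ 68.359)
5*x = 5*(-10 + √3)²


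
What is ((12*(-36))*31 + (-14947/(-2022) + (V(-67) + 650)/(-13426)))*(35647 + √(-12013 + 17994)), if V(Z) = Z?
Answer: -3238156603177379/6786843 - 90839526557*√5981/6786843 ≈ -4.7816e+8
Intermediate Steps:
((12*(-36))*31 + (-14947/(-2022) + (V(-67) + 650)/(-13426)))*(35647 + √(-12013 + 17994)) = ((12*(-36))*31 + (-14947/(-2022) + (-67 + 650)/(-13426)))*(35647 + √(-12013 + 17994)) = (-432*31 + (-14947*(-1/2022) + 583*(-1/13426)))*(35647 + √5981) = (-13392 + (14947/2022 - 583/13426))*(35647 + √5981) = (-13392 + 49874899/6786843)*(35647 + √5981) = -90839526557*(35647 + √5981)/6786843 = -3238156603177379/6786843 - 90839526557*√5981/6786843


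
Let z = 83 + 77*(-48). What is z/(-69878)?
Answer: 3613/69878 ≈ 0.051704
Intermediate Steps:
z = -3613 (z = 83 - 3696 = -3613)
z/(-69878) = -3613/(-69878) = -3613*(-1/69878) = 3613/69878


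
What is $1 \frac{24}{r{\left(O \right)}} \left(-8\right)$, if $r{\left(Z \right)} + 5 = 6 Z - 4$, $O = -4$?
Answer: $\frac{64}{11} \approx 5.8182$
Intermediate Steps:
$r{\left(Z \right)} = -9 + 6 Z$ ($r{\left(Z \right)} = -5 + \left(6 Z - 4\right) = -5 + \left(-4 + 6 Z\right) = -9 + 6 Z$)
$1 \frac{24}{r{\left(O \right)}} \left(-8\right) = 1 \frac{24}{-9 + 6 \left(-4\right)} \left(-8\right) = 1 \frac{24}{-9 - 24} \left(-8\right) = 1 \frac{24}{-33} \left(-8\right) = 1 \cdot 24 \left(- \frac{1}{33}\right) \left(-8\right) = 1 \left(- \frac{8}{11}\right) \left(-8\right) = \left(- \frac{8}{11}\right) \left(-8\right) = \frac{64}{11}$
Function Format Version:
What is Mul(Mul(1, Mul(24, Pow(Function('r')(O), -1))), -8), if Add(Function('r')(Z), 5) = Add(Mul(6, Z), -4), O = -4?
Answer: Rational(64, 11) ≈ 5.8182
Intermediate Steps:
Function('r')(Z) = Add(-9, Mul(6, Z)) (Function('r')(Z) = Add(-5, Add(Mul(6, Z), -4)) = Add(-5, Add(-4, Mul(6, Z))) = Add(-9, Mul(6, Z)))
Mul(Mul(1, Mul(24, Pow(Function('r')(O), -1))), -8) = Mul(Mul(1, Mul(24, Pow(Add(-9, Mul(6, -4)), -1))), -8) = Mul(Mul(1, Mul(24, Pow(Add(-9, -24), -1))), -8) = Mul(Mul(1, Mul(24, Pow(-33, -1))), -8) = Mul(Mul(1, Mul(24, Rational(-1, 33))), -8) = Mul(Mul(1, Rational(-8, 11)), -8) = Mul(Rational(-8, 11), -8) = Rational(64, 11)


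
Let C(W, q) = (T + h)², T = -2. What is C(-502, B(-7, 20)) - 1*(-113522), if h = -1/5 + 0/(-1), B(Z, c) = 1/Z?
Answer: 2838171/25 ≈ 1.1353e+5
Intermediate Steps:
h = -⅕ (h = -1*⅕ + 0*(-1) = -⅕ + 0 = -⅕ ≈ -0.20000)
C(W, q) = 121/25 (C(W, q) = (-2 - ⅕)² = (-11/5)² = 121/25)
C(-502, B(-7, 20)) - 1*(-113522) = 121/25 - 1*(-113522) = 121/25 + 113522 = 2838171/25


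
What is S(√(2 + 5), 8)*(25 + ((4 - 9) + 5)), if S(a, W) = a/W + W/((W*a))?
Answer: 375*√7/56 ≈ 17.717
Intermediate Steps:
S(a, W) = 1/a + a/W (S(a, W) = a/W + W*(1/(W*a)) = a/W + 1/a = 1/a + a/W)
S(√(2 + 5), 8)*(25 + ((4 - 9) + 5)) = (1/(√(2 + 5)) + √(2 + 5)/8)*(25 + ((4 - 9) + 5)) = (1/(√7) + √7*(⅛))*(25 + (-5 + 5)) = (√7/7 + √7/8)*(25 + 0) = (15*√7/56)*25 = 375*√7/56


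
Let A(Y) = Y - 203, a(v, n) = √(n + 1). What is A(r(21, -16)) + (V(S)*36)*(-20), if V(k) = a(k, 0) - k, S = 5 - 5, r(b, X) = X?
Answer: -939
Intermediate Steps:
a(v, n) = √(1 + n)
S = 0
V(k) = 1 - k (V(k) = √(1 + 0) - k = √1 - k = 1 - k)
A(Y) = -203 + Y
A(r(21, -16)) + (V(S)*36)*(-20) = (-203 - 16) + ((1 - 1*0)*36)*(-20) = -219 + ((1 + 0)*36)*(-20) = -219 + (1*36)*(-20) = -219 + 36*(-20) = -219 - 720 = -939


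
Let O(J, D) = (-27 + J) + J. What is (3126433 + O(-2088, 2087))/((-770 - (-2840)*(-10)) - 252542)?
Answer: -1561115/140856 ≈ -11.083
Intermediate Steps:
O(J, D) = -27 + 2*J
(3126433 + O(-2088, 2087))/((-770 - (-2840)*(-10)) - 252542) = (3126433 + (-27 + 2*(-2088)))/((-770 - (-2840)*(-10)) - 252542) = (3126433 + (-27 - 4176))/((-770 - 142*200) - 252542) = (3126433 - 4203)/((-770 - 28400) - 252542) = 3122230/(-29170 - 252542) = 3122230/(-281712) = 3122230*(-1/281712) = -1561115/140856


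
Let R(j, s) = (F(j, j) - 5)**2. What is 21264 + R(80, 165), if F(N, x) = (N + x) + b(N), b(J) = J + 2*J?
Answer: 177289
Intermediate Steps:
b(J) = 3*J
F(N, x) = x + 4*N (F(N, x) = (N + x) + 3*N = x + 4*N)
R(j, s) = (-5 + 5*j)**2 (R(j, s) = ((j + 4*j) - 5)**2 = (5*j - 5)**2 = (-5 + 5*j)**2)
21264 + R(80, 165) = 21264 + 25*(-1 + 80)**2 = 21264 + 25*79**2 = 21264 + 25*6241 = 21264 + 156025 = 177289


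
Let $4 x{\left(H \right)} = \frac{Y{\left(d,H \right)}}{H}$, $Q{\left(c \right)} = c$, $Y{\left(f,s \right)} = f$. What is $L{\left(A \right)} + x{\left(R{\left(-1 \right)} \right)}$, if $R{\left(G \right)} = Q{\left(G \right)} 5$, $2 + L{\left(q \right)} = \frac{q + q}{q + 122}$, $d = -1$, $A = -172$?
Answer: $\frac{493}{100} \approx 4.93$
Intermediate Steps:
$L{\left(q \right)} = -2 + \frac{2 q}{122 + q}$ ($L{\left(q \right)} = -2 + \frac{q + q}{q + 122} = -2 + \frac{2 q}{122 + q}$)
$R{\left(G \right)} = 5 G$ ($R{\left(G \right)} = G 5 = 5 G$)
$x{\left(H \right)} = - \frac{1}{4 H}$ ($x{\left(H \right)} = \frac{\left(-1\right) \frac{1}{H}}{4} = - \frac{1}{4 H}$)
$L{\left(A \right)} + x{\left(R{\left(-1 \right)} \right)} = - \frac{244}{122 - 172} - \frac{1}{4 \cdot 5 \left(-1\right)} = - \frac{244}{-50} - \frac{1}{4 \left(-5\right)} = \left(-244\right) \left(- \frac{1}{50}\right) - - \frac{1}{20} = \frac{122}{25} + \frac{1}{20} = \frac{493}{100}$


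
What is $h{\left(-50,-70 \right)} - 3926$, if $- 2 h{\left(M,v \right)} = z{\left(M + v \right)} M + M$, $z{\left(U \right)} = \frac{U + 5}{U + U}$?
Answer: $- \frac{186673}{48} \approx -3889.0$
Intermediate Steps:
$z{\left(U \right)} = \frac{5 + U}{2 U}$
$h{\left(M,v \right)} = - \frac{M}{2} - \frac{M \left(5 + M + v\right)}{4 \left(M + v\right)}$ ($h{\left(M,v \right)} = - \frac{\frac{5 + \left(M + v\right)}{2 \left(M + v\right)} M + M}{2} = - \frac{\frac{5 + M + v}{2 \left(M + v\right)} M + M}{2} = - \frac{\frac{M \left(5 + M + v\right)}{2 \left(M + v\right)} + M}{2} = - \frac{M + \frac{M \left(5 + M + v\right)}{2 \left(M + v\right)}}{2} = - \frac{M}{2} - \frac{M \left(5 + M + v\right)}{4 \left(M + v\right)}$)
$h{\left(-50,-70 \right)} - 3926 = \left(-1\right) \left(-50\right) \frac{1}{4 \left(-50\right) + 4 \left(-70\right)} \left(5 + 3 \left(-50\right) + 3 \left(-70\right)\right) - 3926 = \left(-1\right) \left(-50\right) \frac{1}{-200 - 280} \left(5 - 150 - 210\right) - 3926 = \left(-1\right) \left(-50\right) \frac{1}{-480} \left(-355\right) - 3926 = \left(-1\right) \left(-50\right) \left(- \frac{1}{480}\right) \left(-355\right) - 3926 = \frac{1775}{48} - 3926 = - \frac{186673}{48}$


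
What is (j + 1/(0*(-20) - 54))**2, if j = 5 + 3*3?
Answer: 570025/2916 ≈ 195.48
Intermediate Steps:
j = 14 (j = 5 + 9 = 14)
(j + 1/(0*(-20) - 54))**2 = (14 + 1/(0*(-20) - 54))**2 = (14 + 1/(0 - 54))**2 = (14 + 1/(-54))**2 = (14 - 1/54)**2 = (755/54)**2 = 570025/2916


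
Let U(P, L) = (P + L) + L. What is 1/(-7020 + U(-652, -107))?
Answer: -1/7886 ≈ -0.00012681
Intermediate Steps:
U(P, L) = P + 2*L (U(P, L) = (L + P) + L = P + 2*L)
1/(-7020 + U(-652, -107)) = 1/(-7020 + (-652 + 2*(-107))) = 1/(-7020 + (-652 - 214)) = 1/(-7020 - 866) = 1/(-7886) = -1/7886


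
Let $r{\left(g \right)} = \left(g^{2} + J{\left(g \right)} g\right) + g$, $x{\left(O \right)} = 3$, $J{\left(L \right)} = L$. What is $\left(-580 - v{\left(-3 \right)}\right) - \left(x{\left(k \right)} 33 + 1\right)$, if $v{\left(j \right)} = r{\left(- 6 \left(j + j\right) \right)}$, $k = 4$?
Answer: $-3308$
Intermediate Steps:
$r{\left(g \right)} = g + 2 g^{2}$ ($r{\left(g \right)} = \left(g^{2} + g g\right) + g = \left(g^{2} + g^{2}\right) + g = 2 g^{2} + g = g + 2 g^{2}$)
$v{\left(j \right)} = - 12 j \left(1 - 24 j\right)$ ($v{\left(j \right)} = - 6 \left(j + j\right) \left(1 + 2 \left(- 6 \left(j + j\right)\right)\right) = - 6 \cdot 2 j \left(1 + 2 \left(- 6 \cdot 2 j\right)\right) = - 12 j \left(1 + 2 \left(- 12 j\right)\right) = - 12 j \left(1 - 24 j\right)$)
$\left(-580 - v{\left(-3 \right)}\right) - \left(x{\left(k \right)} 33 + 1\right) = \left(-580 - 12 \left(-3\right) \left(-1 + 24 \left(-3\right)\right)\right) - \left(3 \cdot 33 + 1\right) = \left(-580 - 12 \left(-3\right) \left(-1 - 72\right)\right) - \left(99 + 1\right) = \left(-580 - 12 \left(-3\right) \left(-73\right)\right) - 100 = \left(-580 - 2628\right) - 100 = -3208 - 100 = -3308$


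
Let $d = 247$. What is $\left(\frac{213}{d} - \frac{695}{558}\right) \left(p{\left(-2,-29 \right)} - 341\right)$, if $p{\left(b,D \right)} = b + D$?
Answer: $\frac{105622}{741} \approx 142.54$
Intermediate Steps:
$p{\left(b,D \right)} = D + b$
$\left(\frac{213}{d} - \frac{695}{558}\right) \left(p{\left(-2,-29 \right)} - 341\right) = \left(\frac{213}{247} - \frac{695}{558}\right) \left(\left(-29 - 2\right) - 341\right) = \left(213 \cdot \frac{1}{247} - \frac{695}{558}\right) \left(-31 - 341\right) = \left(\frac{213}{247} - \frac{695}{558}\right) \left(-372\right) = \left(- \frac{52811}{137826}\right) \left(-372\right) = \frac{105622}{741}$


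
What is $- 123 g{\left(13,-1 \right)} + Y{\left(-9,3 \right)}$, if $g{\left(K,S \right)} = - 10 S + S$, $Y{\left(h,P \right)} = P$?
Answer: $-1104$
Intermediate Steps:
$g{\left(K,S \right)} = - 9 S$
$- 123 g{\left(13,-1 \right)} + Y{\left(-9,3 \right)} = - 123 \left(\left(-9\right) \left(-1\right)\right) + 3 = \left(-123\right) 9 + 3 = -1107 + 3 = -1104$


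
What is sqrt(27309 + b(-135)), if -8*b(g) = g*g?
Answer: sqrt(400494)/4 ≈ 158.21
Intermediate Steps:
b(g) = -g**2/8 (b(g) = -g*g/8 = -g**2/8)
sqrt(27309 + b(-135)) = sqrt(27309 - 1/8*(-135)**2) = sqrt(27309 - 1/8*18225) = sqrt(27309 - 18225/8) = sqrt(200247/8) = sqrt(400494)/4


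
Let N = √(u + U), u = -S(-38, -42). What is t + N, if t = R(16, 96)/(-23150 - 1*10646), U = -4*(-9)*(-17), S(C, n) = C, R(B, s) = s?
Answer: -24/8449 + I*√574 ≈ -0.0028406 + 23.958*I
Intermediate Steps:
u = 38 (u = -1*(-38) = 38)
U = -612 (U = 36*(-17) = -612)
t = -24/8449 (t = 96/(-23150 - 1*10646) = 96/(-23150 - 10646) = 96/(-33796) = 96*(-1/33796) = -24/8449 ≈ -0.0028406)
N = I*√574 (N = √(38 - 612) = √(-574) = I*√574 ≈ 23.958*I)
t + N = -24/8449 + I*√574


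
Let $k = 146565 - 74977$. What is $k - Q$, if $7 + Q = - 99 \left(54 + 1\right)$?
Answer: $77040$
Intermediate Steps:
$k = 71588$ ($k = 146565 - 74977 = 71588$)
$Q = -5452$ ($Q = -7 - 99 \left(54 + 1\right) = -7 - 5445 = -5452$)
$k - Q = 71588 - -5452 = 71588 + 5452 = 77040$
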